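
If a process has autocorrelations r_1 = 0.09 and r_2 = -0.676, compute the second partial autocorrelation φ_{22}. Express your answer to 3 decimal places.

-0.690

φ_{22} = (r_2 − r_1²) / (1 − r_1²)
r_1² = (0.09)² = 0.0081
Numerator = -0.676 − 0.0081 = -0.6841; denominator = 1 − 0.0081 = 0.9919
φ_{22} = -0.6841 / 0.9919 = -0.690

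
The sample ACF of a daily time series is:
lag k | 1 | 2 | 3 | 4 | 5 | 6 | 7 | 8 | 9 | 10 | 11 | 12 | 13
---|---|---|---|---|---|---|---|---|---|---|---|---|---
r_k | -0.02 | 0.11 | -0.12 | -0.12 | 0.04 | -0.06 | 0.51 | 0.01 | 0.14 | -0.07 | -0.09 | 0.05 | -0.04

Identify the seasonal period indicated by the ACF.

The largest autocorrelation is r_7 = 0.51; the remaining lags stay at or below 0.14.
The dominant spike at lag 7 indicates a seasonal period of 7.

7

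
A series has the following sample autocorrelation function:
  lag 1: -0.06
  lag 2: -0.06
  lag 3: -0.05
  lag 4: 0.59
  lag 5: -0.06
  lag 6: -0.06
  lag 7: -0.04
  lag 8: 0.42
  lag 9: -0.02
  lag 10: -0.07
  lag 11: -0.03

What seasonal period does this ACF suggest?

The largest autocorrelation is r_4 = 0.59, with a weaker echo at lag 8 (0.42); the remaining lags stay at or below -0.02.
The dominant spike at lag 4 indicates a seasonal period of 4.

4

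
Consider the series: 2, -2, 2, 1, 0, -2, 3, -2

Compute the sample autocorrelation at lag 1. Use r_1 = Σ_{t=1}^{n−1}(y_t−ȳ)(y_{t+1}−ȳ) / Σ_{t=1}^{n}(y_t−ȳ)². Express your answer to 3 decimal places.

-0.629

Mean ȳ = (2 − 2 + 2 + 1 + 0 − 2 + 3 − 2)/8 = 0.2500
Deviations from mean: 1.7500, -2.2500, 1.7500, 0.7500, -0.2500, -2.2500, 2.7500, -2.2500
Numerator Σ_{t=1}^{7}(y_t−ȳ)(y_{t+1}−ȳ) = -18.5625
Denominator Σ(y_t−ȳ)² = 29.5000
r_1 = -18.5625 / 29.5000 = -0.629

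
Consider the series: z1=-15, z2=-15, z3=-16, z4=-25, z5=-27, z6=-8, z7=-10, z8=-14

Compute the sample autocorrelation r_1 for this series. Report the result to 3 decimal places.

Mean z̄ = (-15 − 15 − 16 − 25 − 27 − 8 − 10 − 14)/8 = -16.2500
Σ(z_t−z̄)(z_{t+1}−z̄) = (1.5625) + (0.3125) + (-2.1875) + (94.0625) + (-88.6875) + (51.5625) + (14.0625) = 70.6875
Denominator Σ(z_t−z̄)² = 307.5000
r_1 = 70.6875 / 307.5000 = 0.230

0.230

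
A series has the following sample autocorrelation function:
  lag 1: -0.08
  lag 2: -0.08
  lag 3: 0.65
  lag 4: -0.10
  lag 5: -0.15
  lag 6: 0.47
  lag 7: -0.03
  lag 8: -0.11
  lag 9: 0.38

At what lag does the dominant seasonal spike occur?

3

The largest autocorrelation is r_3 = 0.65, with weaker echoes at lags 6 (0.47) and 9 (0.38); the remaining lags stay at or below -0.03.
The dominant spike at lag 3 indicates a seasonal period of 3.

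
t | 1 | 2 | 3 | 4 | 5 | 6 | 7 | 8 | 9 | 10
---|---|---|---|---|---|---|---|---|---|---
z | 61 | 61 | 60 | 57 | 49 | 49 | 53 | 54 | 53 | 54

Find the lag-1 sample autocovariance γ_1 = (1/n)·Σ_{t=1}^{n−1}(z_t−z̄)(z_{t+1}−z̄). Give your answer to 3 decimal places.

11.839

Mean z̄ = (61 + 61 + 60 + 57 + 49 + 49 + 53 + 54 + 53 + 54)/10 = 55.1000
Σ_{t=1}^{9}(z_t−z̄)(z_{t+1}−z̄) = 118.3900
γ_1 = 118.3900 / 10 = 11.839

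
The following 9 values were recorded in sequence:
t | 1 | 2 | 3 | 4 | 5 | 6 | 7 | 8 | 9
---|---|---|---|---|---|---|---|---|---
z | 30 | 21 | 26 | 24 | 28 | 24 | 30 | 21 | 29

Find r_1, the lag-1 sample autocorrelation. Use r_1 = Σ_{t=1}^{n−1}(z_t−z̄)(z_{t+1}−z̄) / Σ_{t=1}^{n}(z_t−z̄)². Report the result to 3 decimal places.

Mean z̄ = (30 + 21 + 26 + 24 + 28 + 24 + 30 + 21 + 29)/9 = 25.8889
Numerator Σ_{t=1}^{8}(z_t−z̄)(z_{t+1}−z̄) = -71.9012
Denominator Σ(z_t−z̄)² = 102.8889
r_1 = -71.9012 / 102.8889 = -0.699

-0.699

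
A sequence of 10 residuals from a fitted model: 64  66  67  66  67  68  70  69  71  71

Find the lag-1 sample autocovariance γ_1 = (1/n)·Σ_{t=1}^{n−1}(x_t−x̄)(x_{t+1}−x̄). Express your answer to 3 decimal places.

2.799

Mean x̄ = (64 + 66 + 67 + 66 + 67 + 68 + 70 + 69 + 71 + 71)/10 = 67.9000
Σ_{t=1}^{9}(x_t−x̄)(x_{t+1}−x̄) = 27.9900
γ_1 = 27.9900 / 10 = 2.799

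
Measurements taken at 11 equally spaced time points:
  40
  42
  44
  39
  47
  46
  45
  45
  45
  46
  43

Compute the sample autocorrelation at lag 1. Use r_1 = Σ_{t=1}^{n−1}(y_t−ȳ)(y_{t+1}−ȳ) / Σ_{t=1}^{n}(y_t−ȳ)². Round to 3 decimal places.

Mean ȳ = (40 + 42 + 44 + 39 + 47 + 46 + 45 + 45 + 45 + 46 + 43)/11 = 43.8182
Numerator Σ_{t=1}^{10}(y_t−ȳ)(y_{t+1}−ȳ) = 3.5124
Denominator Σ(y_t−ȳ)² = 65.6364
r_1 = 3.5124 / 65.6364 = 0.054

0.054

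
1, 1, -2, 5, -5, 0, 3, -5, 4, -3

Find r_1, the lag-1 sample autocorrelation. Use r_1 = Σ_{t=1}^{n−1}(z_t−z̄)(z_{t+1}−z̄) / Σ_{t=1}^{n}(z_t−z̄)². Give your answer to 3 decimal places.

Mean z̄ = (1 + 1 − 2 + 5 − 5 + 0 + 3 − 5 + 4 − 3)/10 = -0.1000
Numerator Σ_{t=1}^{9}(z_t−z̄)(z_{t+1}−z̄) = -82.9100
Denominator Σ(z_t−z̄)² = 114.9000
r_1 = -82.9100 / 114.9000 = -0.722

-0.722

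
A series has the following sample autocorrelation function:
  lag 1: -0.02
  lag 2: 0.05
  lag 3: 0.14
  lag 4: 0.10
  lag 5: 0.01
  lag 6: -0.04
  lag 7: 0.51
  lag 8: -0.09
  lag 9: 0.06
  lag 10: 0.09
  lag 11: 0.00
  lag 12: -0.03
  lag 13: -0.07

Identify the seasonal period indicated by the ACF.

7

The largest autocorrelation is r_7 = 0.51; the remaining lags stay at or below 0.14.
The dominant spike at lag 7 indicates a seasonal period of 7.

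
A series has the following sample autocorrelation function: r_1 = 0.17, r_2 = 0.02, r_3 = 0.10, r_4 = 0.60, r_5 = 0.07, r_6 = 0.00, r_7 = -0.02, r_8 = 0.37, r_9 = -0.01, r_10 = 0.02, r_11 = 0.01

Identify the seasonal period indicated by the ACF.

4

The largest autocorrelation is r_4 = 0.60, with a weaker echo at lag 8 (0.37); the remaining lags stay at or below 0.17.
The dominant spike at lag 4 indicates a seasonal period of 4.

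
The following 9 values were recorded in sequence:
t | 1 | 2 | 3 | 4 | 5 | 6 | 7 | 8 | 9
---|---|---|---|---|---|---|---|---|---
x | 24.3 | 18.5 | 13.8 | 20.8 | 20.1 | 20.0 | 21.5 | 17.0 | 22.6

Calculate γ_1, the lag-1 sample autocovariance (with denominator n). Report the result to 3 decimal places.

-1.738

Mean x̄ = (24.3 + 18.5 + 13.8 + 20.8 + 20.1 + 20.0 + 21.5 + 17.0 + 22.6)/9 = 19.8444
Σ_{t=1}^{8}(x_t−x̄)(x_{t+1}−x̄) = -15.6453
γ_1 = -15.6453 / 9 = -1.738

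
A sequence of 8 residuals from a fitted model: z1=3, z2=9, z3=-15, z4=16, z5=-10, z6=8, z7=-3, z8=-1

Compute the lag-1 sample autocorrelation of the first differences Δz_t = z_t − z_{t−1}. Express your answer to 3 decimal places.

-0.886

First differences Δz: 6, -24, 31, -26, 18, -11, 2
Mean of differences = -0.5714
Numerator Σ(Δz_t−Δz̄)(Δz_{t+1}−Δz̄) = -2389.1837
Denominator Σ(Δz_t−Δz̄)² = 2695.7143
r_1(Δz) = -2389.1837 / 2695.7143 = -0.886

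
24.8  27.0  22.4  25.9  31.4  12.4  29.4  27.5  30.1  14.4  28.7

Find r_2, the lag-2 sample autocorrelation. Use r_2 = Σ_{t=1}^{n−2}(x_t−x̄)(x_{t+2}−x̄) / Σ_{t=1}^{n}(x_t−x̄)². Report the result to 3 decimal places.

Mean x̄ = (24.8 + 27.0 + 22.4 + 25.9 + 31.4 + 12.4 + 29.4 + 27.5 + 30.1 + 14.4 + 28.7)/11 = 24.9091
Numerator Σ_{t=1}^{9}(x_t−x̄)(x_{t+2}−x̄) = -13.8338
Denominator Σ(x_t−x̄)² = 388.9091
r_2 = -13.8338 / 388.9091 = -0.036

-0.036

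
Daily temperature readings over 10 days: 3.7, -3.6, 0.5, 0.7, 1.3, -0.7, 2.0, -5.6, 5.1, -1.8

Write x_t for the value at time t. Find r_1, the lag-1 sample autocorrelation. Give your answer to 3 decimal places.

Mean x̄ = (3.7 − 3.6 + 0.5 + 0.7 + 1.3 − 0.7 + 2.0 − 5.6 + 5.1 − 1.8)/10 = 0.1600
Numerator Σ_{t=1}^{9}(x_t−x̄)(x_{t+1}−x̄) = -65.0876
Denominator Σ(x_t−x̄)² = 93.9240
r_1 = -65.0876 / 93.9240 = -0.693

-0.693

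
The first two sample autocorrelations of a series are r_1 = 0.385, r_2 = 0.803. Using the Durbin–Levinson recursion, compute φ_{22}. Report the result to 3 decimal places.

0.769

φ_{22} = (r_2 − r_1²) / (1 − r_1²)
r_1² = (0.385)² = 0.148225
Numerator = 0.803 − 0.1482 = 0.6548; denominator = 1 − 0.1482 = 0.8518
φ_{22} = 0.6548 / 0.8518 = 0.769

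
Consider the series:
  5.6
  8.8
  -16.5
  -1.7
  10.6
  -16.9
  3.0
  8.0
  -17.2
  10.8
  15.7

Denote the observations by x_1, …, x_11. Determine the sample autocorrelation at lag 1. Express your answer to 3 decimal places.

Mean x̄ = (5.6 + 8.8 − 16.5 − 1.7 + 10.6 − 16.9 + 3.0 + 8.0 − 17.2 + 10.8 + 15.7)/11 = 0.9273
Numerator Σ_{t=1}^{10}(x_t−x̄)(x_{t+1}−x̄) = -436.0971
Denominator Σ(x_t−x̄)² = 1504.4218
r_1 = -436.0971 / 1504.4218 = -0.290

-0.290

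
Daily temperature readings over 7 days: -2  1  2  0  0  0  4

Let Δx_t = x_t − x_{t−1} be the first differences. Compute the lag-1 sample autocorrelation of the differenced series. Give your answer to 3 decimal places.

0.042

First differences Δx: 3, 1, -2, 0, 0, 4
Mean of differences = 1.0000
Numerator Σ(Δx_t−Δx̄)(Δx_{t+1}−Δx̄) = 1.0000
Denominator Σ(Δx_t−Δx̄)² = 24.0000
r_1(Δx) = 1.0000 / 24.0000 = 0.042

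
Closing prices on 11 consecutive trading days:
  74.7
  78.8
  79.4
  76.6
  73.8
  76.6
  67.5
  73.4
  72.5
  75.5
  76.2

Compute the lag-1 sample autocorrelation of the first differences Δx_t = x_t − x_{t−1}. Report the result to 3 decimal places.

-0.498

First differences Δx: 4.1, 0.6, -2.8, -2.8, 2.8, -9.1, 5.9, -0.9, 3.0, 0.7
Mean of differences = 0.1500
Numerator Σ(Δx_t−Δx̄)(Δx_{t+1}−Δx̄) = -83.8275
Denominator Σ(Δx_t−Δx̄)² = 168.3850
r_1(Δx) = -83.8275 / 168.3850 = -0.498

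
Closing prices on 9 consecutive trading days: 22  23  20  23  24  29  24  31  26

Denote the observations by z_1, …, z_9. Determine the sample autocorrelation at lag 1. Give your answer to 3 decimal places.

Mean z̄ = (22 + 23 + 20 + 23 + 24 + 29 + 24 + 31 + 26)/9 = 24.6667
Numerator Σ_{t=1}^{8}(z_t−z̄)(z_{t+1}−z̄) = 19.5556
Denominator Σ(z_t−z̄)² = 96.0000
r_1 = 19.5556 / 96.0000 = 0.204

0.204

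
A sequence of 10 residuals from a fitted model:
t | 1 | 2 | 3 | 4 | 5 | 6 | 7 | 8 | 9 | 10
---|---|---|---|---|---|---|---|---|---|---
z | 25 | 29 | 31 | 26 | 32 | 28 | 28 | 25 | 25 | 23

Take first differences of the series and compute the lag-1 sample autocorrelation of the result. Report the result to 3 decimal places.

First differences Δz: 4, 2, -5, 6, -4, 0, -3, 0, -2
Mean of differences = -0.2222
Numerator Σ(Δz_t−Δz̄)(Δz_{t+1}−Δz̄) = -56.9383
Denominator Σ(Δz_t−Δz̄)² = 109.5556
r_1(Δz) = -56.9383 / 109.5556 = -0.520

-0.520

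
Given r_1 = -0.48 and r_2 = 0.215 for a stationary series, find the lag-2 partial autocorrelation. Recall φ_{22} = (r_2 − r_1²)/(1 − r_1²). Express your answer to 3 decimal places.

-0.020

φ_{22} = (r_2 − r_1²) / (1 − r_1²)
r_1² = (-0.48)² = 0.2304
Numerator = 0.215 − 0.2304 = -0.0154; denominator = 1 − 0.2304 = 0.7696
φ_{22} = -0.0154 / 0.7696 = -0.020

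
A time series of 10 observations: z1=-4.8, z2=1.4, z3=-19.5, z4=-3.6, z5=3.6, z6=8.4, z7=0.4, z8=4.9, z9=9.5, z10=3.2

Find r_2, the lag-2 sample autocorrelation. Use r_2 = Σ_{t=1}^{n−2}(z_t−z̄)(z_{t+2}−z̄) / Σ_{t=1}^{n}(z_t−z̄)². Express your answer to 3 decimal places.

0.083

Mean z̄ = (-4.8 + 1.4 − 19.5 − 3.6 + 3.6 + 8.4 + 0.4 + 4.9 + 9.5 + 3.2)/10 = 0.3500
Numerator Σ_{t=1}^{8}(z_t−z̄)(z_{t+2}−z̄) = 51.9850
Denominator Σ(z_t−z̄)² = 625.1650
r_2 = 51.9850 / 625.1650 = 0.083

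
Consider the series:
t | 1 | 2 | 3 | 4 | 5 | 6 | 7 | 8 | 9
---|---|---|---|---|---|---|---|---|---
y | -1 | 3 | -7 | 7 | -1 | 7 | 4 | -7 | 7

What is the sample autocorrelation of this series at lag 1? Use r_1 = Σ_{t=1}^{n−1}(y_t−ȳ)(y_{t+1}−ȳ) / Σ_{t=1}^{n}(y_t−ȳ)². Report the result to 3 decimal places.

Mean ȳ = (-1 + 3 − 7 + 7 − 1 + 7 + 4 − 7 + 7)/9 = 1.3333
Numerator Σ_{t=1}^{8}(y_t−ȳ)(y_{t+1}−ȳ) = -145.7778
Denominator Σ(y_t−ȳ)² = 256.0000
r_1 = -145.7778 / 256.0000 = -0.569

-0.569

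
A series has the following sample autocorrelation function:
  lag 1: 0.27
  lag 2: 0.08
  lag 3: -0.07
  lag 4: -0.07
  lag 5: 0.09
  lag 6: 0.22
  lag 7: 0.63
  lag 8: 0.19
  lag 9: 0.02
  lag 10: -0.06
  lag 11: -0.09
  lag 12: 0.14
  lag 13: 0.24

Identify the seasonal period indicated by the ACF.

The largest autocorrelation is r_7 = 0.63; the remaining lags stay at or below 0.27. The elevated value at lag 1 (0.27), dropping to 0.08 at lag 2, reflects decaying short-term dependence rather than seasonality.
The dominant spike at lag 7 indicates a seasonal period of 7.

7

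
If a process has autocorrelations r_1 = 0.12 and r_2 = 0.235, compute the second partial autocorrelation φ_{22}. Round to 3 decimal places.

0.224

φ_{22} = (r_2 − r_1²) / (1 − r_1²)
r_1² = (0.12)² = 0.0144
Numerator = 0.235 − 0.0144 = 0.2206; denominator = 1 − 0.0144 = 0.9856
φ_{22} = 0.2206 / 0.9856 = 0.224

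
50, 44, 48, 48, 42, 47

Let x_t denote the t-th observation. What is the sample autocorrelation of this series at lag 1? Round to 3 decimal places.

Mean x̄ = (50 + 44 + 48 + 48 + 42 + 47)/6 = 46.5000
Numerator Σ_{t=1}^{5}(x_t−x̄)(x_{t+1}−x̄) = -19.2500
Denominator Σ(x_t−x̄)² = 43.5000
r_1 = -19.2500 / 43.5000 = -0.443

-0.443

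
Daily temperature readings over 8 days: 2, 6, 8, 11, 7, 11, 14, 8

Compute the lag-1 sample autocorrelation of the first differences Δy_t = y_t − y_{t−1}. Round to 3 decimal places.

-0.274

First differences Δy: 4, 2, 3, -4, 4, 3, -6
Mean of differences = 0.8571
Numerator Σ(Δy_t−Δȳ)(Δy_{t+1}−Δȳ) = -27.5918
Denominator Σ(Δy_t−Δȳ)² = 100.8571
r_1(Δy) = -27.5918 / 100.8571 = -0.274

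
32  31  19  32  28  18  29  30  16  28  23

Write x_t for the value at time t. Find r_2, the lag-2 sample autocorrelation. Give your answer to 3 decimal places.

-0.261

Mean x̄ = (32 + 31 + 19 + 32 + 28 + 18 + 29 + 30 + 16 + 28 + 23)/11 = 26.0000
Numerator Σ_{t=1}^{9}(x_t−x̄)(x_{t+2}−x̄) = -92.0000
Denominator Σ(x_t−x̄)² = 352.0000
r_2 = -92.0000 / 352.0000 = -0.261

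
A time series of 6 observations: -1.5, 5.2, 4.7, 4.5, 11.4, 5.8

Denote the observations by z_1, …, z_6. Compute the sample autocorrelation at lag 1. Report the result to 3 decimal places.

Mean z̄ = (-1.5 + 5.2 + 4.7 + 4.5 + 11.4 + 5.8)/6 = 5.0167
Deviations from mean: -6.5167, 0.1833, -0.3167, -0.5167, 6.3833, 0.7833
Σ(z_t−z̄)(z_{t+1}−z̄) = (-1.1947) + (-0.0581) + (0.1636) + (-3.2981) + (5.0003) = 0.6131
Denominator Σ(z_t−z̄)² = 84.2283
r_1 = 0.6131 / 84.2283 = 0.007

0.007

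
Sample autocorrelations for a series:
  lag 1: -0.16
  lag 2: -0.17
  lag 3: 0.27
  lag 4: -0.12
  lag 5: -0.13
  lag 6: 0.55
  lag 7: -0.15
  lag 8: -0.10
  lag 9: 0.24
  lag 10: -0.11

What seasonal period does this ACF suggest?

6

The largest autocorrelation is r_6 = 0.55; the remaining lags stay at or below 0.27.
The dominant spike at lag 6 indicates a seasonal period of 6.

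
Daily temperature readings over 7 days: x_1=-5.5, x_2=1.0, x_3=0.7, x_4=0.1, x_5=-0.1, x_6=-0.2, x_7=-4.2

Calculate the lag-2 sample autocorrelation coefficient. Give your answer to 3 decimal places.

-0.134

Mean x̄ = (-5.5 + 1.0 + 0.7 + 0.1 − 0.1 − 0.2 − 4.2)/7 = -1.1714
Deviations from mean: -4.3286, 2.1714, 1.8714, 1.2714, 1.0714, 0.9714, -3.0286
Numerator Σ_{t=1}^{5}(x_t−x̄)(x_{t+2}−x̄) = -5.3445
Denominator Σ(x_t−x̄)² = 39.8343
r_2 = -5.3445 / 39.8343 = -0.134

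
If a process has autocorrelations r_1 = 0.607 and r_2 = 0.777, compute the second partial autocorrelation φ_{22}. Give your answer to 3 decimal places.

0.647

φ_{22} = (r_2 − r_1²) / (1 − r_1²)
r_1² = (0.607)² = 0.368449
Numerator = 0.777 − 0.3684 = 0.4086; denominator = 1 − 0.3684 = 0.6316
φ_{22} = 0.4086 / 0.6316 = 0.647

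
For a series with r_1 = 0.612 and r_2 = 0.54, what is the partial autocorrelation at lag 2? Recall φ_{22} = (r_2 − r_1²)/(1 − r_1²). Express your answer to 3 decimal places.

φ_{22} = (r_2 − r_1²) / (1 − r_1²)
r_1² = (0.612)² = 0.374544
Numerator = 0.54 − 0.3745 = 0.1655; denominator = 1 − 0.3745 = 0.6255
φ_{22} = 0.1655 / 0.6255 = 0.265

0.265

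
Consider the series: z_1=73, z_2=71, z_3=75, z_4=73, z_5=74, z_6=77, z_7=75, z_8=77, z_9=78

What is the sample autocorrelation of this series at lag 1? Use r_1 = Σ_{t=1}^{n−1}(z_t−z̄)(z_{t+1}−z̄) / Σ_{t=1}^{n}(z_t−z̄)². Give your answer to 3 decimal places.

0.320

Mean z̄ = (73 + 71 + 75 + 73 + 74 + 77 + 75 + 77 + 78)/9 = 74.7778
Numerator Σ_{t=1}^{8}(z_t−z̄)(z_{t+1}−z̄) = 13.2840
Denominator Σ(z_t−z̄)² = 41.5556
r_1 = 13.2840 / 41.5556 = 0.320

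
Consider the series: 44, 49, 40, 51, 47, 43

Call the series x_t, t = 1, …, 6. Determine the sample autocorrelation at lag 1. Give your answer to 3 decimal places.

-0.613

Mean x̄ = (44 + 49 + 40 + 51 + 47 + 43)/6 = 45.6667
Deviations from mean: -1.6667, 3.3333, -5.6667, 5.3333, 1.3333, -2.6667
Σ(x_t−x̄)(x_{t+1}−x̄) = (-5.5556) + (-18.8889) + (-30.2222) + (7.1111) + (-3.5556) = -51.1111
Denominator Σ(x_t−x̄)² = 83.3333
r_1 = -51.1111 / 83.3333 = -0.613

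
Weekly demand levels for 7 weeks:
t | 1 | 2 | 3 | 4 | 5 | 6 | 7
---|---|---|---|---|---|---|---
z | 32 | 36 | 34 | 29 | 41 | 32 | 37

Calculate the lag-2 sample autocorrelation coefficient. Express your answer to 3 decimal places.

0.211

Mean z̄ = (32 + 36 + 34 + 29 + 41 + 32 + 37)/7 = 34.4286
Deviations from mean: -2.4286, 1.5714, -0.4286, -5.4286, 6.5714, -2.4286, 2.5714
Σ(z_t−z̄)(z_{t+2}−z̄) = (1.0408) + (-8.5306) + (-2.8163) + (13.1837) + (16.8980) = 19.7755
Denominator Σ(z_t−z̄)² = 93.7143
r_2 = 19.7755 / 93.7143 = 0.211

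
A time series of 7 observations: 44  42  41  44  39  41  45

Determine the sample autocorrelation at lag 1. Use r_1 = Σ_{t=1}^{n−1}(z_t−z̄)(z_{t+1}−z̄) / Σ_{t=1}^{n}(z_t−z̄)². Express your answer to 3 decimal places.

Mean z̄ = (44 + 42 + 41 + 44 + 39 + 41 + 45)/7 = 42.2857
Numerator Σ_{t=1}^{6}(z_t−z̄)(z_{t+1}−z̄) = -7.2245
Denominator Σ(z_t−z̄)² = 27.4286
r_1 = -7.2245 / 27.4286 = -0.263

-0.263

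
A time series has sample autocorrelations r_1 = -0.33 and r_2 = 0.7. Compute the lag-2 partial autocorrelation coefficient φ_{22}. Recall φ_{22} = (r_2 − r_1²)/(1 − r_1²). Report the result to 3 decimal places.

φ_{22} = (r_2 − r_1²) / (1 − r_1²)
r_1² = (-0.33)² = 0.1089
Numerator = 0.7 − 0.1089 = 0.5911; denominator = 1 − 0.1089 = 0.8911
φ_{22} = 0.5911 / 0.8911 = 0.663

0.663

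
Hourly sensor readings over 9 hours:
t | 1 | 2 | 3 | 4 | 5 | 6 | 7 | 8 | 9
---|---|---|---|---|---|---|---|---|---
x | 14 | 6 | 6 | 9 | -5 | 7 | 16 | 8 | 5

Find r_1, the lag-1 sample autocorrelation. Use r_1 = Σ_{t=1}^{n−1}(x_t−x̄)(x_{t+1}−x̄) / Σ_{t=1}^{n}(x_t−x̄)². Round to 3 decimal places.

-0.086

Mean x̄ = (14 + 6 + 6 + 9 − 5 + 7 + 16 + 8 + 5)/9 = 7.3333
Numerator Σ_{t=1}^{8}(x_t−x̄)(x_{t+1}−x̄) = -24.4444
Denominator Σ(x_t−x̄)² = 284.0000
r_1 = -24.4444 / 284.0000 = -0.086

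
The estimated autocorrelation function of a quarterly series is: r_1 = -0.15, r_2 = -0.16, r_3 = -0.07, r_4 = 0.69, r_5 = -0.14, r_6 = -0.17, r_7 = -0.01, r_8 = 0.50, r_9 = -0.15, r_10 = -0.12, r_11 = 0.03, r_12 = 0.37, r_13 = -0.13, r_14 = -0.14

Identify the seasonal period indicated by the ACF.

4

The largest autocorrelation is r_4 = 0.69, with weaker echoes at lags 8 (0.50) and 12 (0.37); the remaining lags stay at or below 0.03.
The dominant spike at lag 4 indicates a seasonal period of 4.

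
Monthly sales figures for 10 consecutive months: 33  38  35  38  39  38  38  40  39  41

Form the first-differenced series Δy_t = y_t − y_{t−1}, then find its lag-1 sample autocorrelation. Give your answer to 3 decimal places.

-0.590

First differences Δy: 5, -3, 3, 1, -1, 0, 2, -1, 2
Mean of differences = 0.8889
Numerator Σ(Δy_t−Δȳ)(Δy_{t+1}−Δȳ) = -27.6790
Denominator Σ(Δy_t−Δȳ)² = 46.8889
r_1(Δy) = -27.6790 / 46.8889 = -0.590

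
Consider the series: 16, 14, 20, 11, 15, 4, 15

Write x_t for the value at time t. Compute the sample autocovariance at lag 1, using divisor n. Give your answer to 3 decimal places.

-6.251

Mean x̄ = (16 + 14 + 20 + 11 + 15 + 4 + 15)/7 = 13.5714
Deviations: 2.4286, 0.4286, 6.4286, -2.5714, 1.4286, -9.5714, 1.4286
Σ_{t=1}^{6}(x_t−x̄)(x_{t+1}−x̄) = -43.7551
γ_1 = -43.7551 / 7 = -6.251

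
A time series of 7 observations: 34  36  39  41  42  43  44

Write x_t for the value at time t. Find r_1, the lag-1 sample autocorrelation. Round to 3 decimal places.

0.569

Mean x̄ = (34 + 36 + 39 + 41 + 42 + 43 + 44)/7 = 39.8571
Deviations from mean: -5.8571, -3.8571, -0.8571, 1.1429, 2.1429, 3.1429, 4.1429
Σ(x_t−x̄)(x_{t+1}−x̄) = (22.5918) + (3.3061) + (-0.9796) + (2.4490) + (6.7347) + (13.0204) = 47.1224
Denominator Σ(x_t−x̄)² = 82.8571
r_1 = 47.1224 / 82.8571 = 0.569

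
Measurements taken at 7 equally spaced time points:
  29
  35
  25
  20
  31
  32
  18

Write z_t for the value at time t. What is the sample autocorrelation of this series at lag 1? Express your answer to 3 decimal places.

Mean z̄ = (29 + 35 + 25 + 20 + 31 + 32 + 18)/7 = 27.1429
Deviations from mean: 1.8571, 7.8571, -2.1429, -7.1429, 3.8571, 4.8571, -9.1429
Numerator Σ_{t=1}^{6}(z_t−z̄)(z_{t+1}−z̄) = -40.1633
Denominator Σ(z_t−z̄)² = 242.8571
r_1 = -40.1633 / 242.8571 = -0.165

-0.165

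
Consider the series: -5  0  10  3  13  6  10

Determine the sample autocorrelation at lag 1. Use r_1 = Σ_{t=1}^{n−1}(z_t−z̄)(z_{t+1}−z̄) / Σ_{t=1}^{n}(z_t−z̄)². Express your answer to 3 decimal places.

Mean z̄ = (-5 + 0 + 10 + 3 + 13 + 6 + 10)/7 = 5.2857
Deviations from mean: -10.2857, -5.2857, 4.7143, -2.2857, 7.7143, 0.7143, 4.7143
Σ(z_t−z̄)(z_{t+1}−z̄) = (54.3673) + (-24.9184) + (-10.7755) + (-17.6327) + (5.5102) + (3.3673) = 9.9184
Denominator Σ(z_t−z̄)² = 243.4286
r_1 = 9.9184 / 243.4286 = 0.041

0.041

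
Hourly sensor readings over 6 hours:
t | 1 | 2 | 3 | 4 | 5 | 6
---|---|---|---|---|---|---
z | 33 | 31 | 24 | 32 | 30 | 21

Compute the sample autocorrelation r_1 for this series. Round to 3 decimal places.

-0.185

Mean z̄ = (33 + 31 + 24 + 32 + 30 + 21)/6 = 28.5000
Deviations from mean: 4.5000, 2.5000, -4.5000, 3.5000, 1.5000, -7.5000
Numerator Σ_{t=1}^{5}(z_t−z̄)(z_{t+1}−z̄) = -21.7500
Denominator Σ(z_t−z̄)² = 117.5000
r_1 = -21.7500 / 117.5000 = -0.185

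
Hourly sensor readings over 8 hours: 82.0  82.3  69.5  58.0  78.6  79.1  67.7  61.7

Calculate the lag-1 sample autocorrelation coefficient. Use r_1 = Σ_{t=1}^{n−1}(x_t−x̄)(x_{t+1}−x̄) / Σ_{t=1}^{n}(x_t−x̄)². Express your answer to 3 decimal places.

0.127

Mean x̄ = (82.0 + 82.3 + 69.5 + 58.0 + 78.6 + 79.1 + 67.7 + 61.7)/8 = 72.3625
Σ(x_t−x̄)(x_{t+1}−x̄) = (95.7727) + (-28.4461) + (41.1127) + (-89.5861) + (42.0252) + (-31.4136) + (49.7139) = 79.1786
Denominator Σ(x_t−x̄)² = 625.8388
r_1 = 79.1786 / 625.8388 = 0.127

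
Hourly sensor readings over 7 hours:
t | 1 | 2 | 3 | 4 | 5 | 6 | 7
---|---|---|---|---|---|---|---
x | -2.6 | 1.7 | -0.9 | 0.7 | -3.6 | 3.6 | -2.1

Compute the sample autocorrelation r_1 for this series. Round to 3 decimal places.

Mean x̄ = (-2.6 + 1.7 − 0.9 + 0.7 − 3.6 + 3.6 − 2.1)/7 = -0.4571
Deviations from mean: -2.1429, 2.1571, -0.4429, 1.1571, -3.1429, 4.0571, -1.6429
Σ(x_t−x̄)(x_{t+1}−x̄) = (-4.6224) + (-0.9553) + (-0.5124) + (-3.6367) + (-12.7510) + (-6.6653) = -29.1433
Denominator Σ(x_t−x̄)² = 39.8171
r_1 = -29.1433 / 39.8171 = -0.732

-0.732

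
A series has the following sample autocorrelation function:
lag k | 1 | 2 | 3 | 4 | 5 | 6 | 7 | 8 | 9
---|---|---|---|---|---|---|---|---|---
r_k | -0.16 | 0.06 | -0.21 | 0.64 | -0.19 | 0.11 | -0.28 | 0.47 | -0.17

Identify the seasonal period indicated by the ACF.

The largest autocorrelation is r_4 = 0.64, with a weaker echo at lag 8 (0.47); the remaining lags stay at or below 0.11.
The dominant spike at lag 4 indicates a seasonal period of 4.

4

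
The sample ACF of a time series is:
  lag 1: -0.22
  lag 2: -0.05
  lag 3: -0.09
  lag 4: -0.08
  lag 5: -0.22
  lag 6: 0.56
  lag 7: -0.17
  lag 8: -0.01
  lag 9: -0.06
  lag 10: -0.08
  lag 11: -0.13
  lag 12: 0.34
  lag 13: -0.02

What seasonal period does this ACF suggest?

The largest autocorrelation is r_6 = 0.56, with a weaker echo at lag 12 (0.34); the remaining lags stay at or below -0.01.
The dominant spike at lag 6 indicates a seasonal period of 6.

6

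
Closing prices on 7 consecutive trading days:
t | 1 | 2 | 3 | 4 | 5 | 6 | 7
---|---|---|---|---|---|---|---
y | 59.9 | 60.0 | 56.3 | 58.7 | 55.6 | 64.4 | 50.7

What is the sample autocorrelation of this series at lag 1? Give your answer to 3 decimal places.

Mean ȳ = (59.9 + 60.0 + 56.3 + 58.7 + 55.6 + 64.4 + 50.7)/7 = 57.9429
Σ(y_t−ȳ)(y_{t+1}−ȳ) = (4.0261) + (-3.3796) + (-1.2439) + (-1.7739) + (-15.1282) + (-46.7682) = -64.2676
Denominator Σ(y_t−ȳ)² = 110.9771
r_1 = -64.2676 / 110.9771 = -0.579

-0.579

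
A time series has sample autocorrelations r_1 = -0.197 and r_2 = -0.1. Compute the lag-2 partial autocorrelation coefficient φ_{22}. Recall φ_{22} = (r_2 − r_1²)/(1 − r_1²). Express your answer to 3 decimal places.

φ_{22} = (r_2 − r_1²) / (1 − r_1²)
r_1² = (-0.197)² = 0.038809
Numerator = -0.1 − 0.0388 = -0.1388; denominator = 1 − 0.0388 = 0.9612
φ_{22} = -0.1388 / 0.9612 = -0.144

-0.144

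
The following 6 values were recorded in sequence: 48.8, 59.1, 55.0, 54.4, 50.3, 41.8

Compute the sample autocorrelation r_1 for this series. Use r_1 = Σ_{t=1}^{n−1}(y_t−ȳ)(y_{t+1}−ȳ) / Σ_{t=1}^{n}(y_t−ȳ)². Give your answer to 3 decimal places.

Mean ȳ = (48.8 + 59.1 + 55.0 + 54.4 + 50.3 + 41.8)/6 = 51.5667
Deviations from mean: -2.7667, 7.5333, 3.4333, 2.8333, -1.2667, -9.7667
Σ(y_t−ȳ)(y_{t+1}−ȳ) = (-20.8422) + (25.8644) + (9.7278) + (-3.5889) + (12.3711) = 23.5322
Denominator Σ(y_t−ȳ)² = 181.2133
r_1 = 23.5322 / 181.2133 = 0.130

0.130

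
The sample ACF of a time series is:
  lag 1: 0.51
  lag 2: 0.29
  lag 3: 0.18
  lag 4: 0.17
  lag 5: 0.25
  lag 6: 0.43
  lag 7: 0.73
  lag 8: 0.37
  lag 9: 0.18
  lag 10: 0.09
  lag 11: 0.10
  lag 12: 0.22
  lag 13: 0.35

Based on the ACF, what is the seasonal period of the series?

7

The largest autocorrelation is r_7 = 0.73; the remaining lags stay at or below 0.51. The elevated value at lag 1 (0.51), dropping to 0.29 at lag 2, reflects decaying short-term dependence rather than seasonality.
The dominant spike at lag 7 indicates a seasonal period of 7.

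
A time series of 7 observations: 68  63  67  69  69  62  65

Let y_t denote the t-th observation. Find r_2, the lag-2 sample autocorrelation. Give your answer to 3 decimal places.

-0.410

Mean ȳ = (68 + 63 + 67 + 69 + 69 + 62 + 65)/7 = 66.1429
Deviations from mean: 1.8571, -3.1429, 0.8571, 2.8571, 2.8571, -4.1429, -1.1429
Σ(y_t−ȳ)(y_{t+2}−ȳ) = (1.5918) + (-8.9796) + (2.4490) + (-11.8367) + (-3.2653) = -20.0408
Denominator Σ(y_t−ȳ)² = 48.8571
r_2 = -20.0408 / 48.8571 = -0.410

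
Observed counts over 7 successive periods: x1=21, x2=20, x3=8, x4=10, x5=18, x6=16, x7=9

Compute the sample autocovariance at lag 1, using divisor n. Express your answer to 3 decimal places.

Mean x̄ = (21 + 20 + 8 + 10 + 18 + 16 + 9)/7 = 14.5714
Σ_{t=1}^{6}(x_t−x̄)(x_{t+1}−x̄) = 10.5306
γ_1 = 10.5306 / 7 = 1.504

1.504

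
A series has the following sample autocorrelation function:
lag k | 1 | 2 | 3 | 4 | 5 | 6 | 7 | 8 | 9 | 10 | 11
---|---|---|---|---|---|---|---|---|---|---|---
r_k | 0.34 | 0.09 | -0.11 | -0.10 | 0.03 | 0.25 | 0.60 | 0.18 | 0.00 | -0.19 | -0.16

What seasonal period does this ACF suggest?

7

The largest autocorrelation is r_7 = 0.60; the remaining lags stay at or below 0.34. The elevated value at lag 1 (0.34), dropping to 0.09 at lag 2, reflects decaying short-term dependence rather than seasonality.
The dominant spike at lag 7 indicates a seasonal period of 7.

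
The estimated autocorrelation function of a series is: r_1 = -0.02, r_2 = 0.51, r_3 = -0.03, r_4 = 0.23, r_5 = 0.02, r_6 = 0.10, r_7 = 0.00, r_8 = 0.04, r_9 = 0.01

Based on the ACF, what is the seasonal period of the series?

2

The largest autocorrelation is r_2 = 0.51, with a weaker echo at lag 4 (0.23); the remaining lags stay at or below 0.10.
The dominant spike at lag 2 indicates a seasonal period of 2.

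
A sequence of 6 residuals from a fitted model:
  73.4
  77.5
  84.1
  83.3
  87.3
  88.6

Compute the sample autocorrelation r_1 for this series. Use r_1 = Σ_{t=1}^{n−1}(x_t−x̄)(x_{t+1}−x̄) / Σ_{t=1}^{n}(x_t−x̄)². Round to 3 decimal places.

Mean x̄ = (73.4 + 77.5 + 84.1 + 83.3 + 87.3 + 88.6)/6 = 82.3667
Deviations from mean: -8.9667, -4.8667, 1.7333, 0.9333, 4.9333, 6.2333
Σ(x_t−x̄)(x_{t+1}−x̄) = (43.6378) + (-8.4356) + (1.6178) + (4.6044) + (30.7511) = 72.1756
Denominator Σ(x_t−x̄)² = 171.1533
r_1 = 72.1756 / 171.1533 = 0.422

0.422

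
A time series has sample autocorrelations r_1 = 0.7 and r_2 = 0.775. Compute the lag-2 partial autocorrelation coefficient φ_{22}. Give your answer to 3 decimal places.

0.559

φ_{22} = (r_2 − r_1²) / (1 − r_1²)
r_1² = (0.7)² = 0.49
Numerator = 0.775 − 0.4900 = 0.2850; denominator = 1 − 0.4900 = 0.5100
φ_{22} = 0.2850 / 0.5100 = 0.559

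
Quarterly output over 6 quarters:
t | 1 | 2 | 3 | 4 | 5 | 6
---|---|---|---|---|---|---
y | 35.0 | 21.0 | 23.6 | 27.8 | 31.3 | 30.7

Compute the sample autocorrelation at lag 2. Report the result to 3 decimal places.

-0.322

Mean ȳ = (35.0 + 21.0 + 23.6 + 27.8 + 31.3 + 30.7)/6 = 28.2333
Numerator Σ_{t=1}^{4}(y_t−ȳ)(y_{t+2}−ȳ) = -43.4956
Denominator Σ(y_t−ȳ)² = 135.2533
r_2 = -43.4956 / 135.2533 = -0.322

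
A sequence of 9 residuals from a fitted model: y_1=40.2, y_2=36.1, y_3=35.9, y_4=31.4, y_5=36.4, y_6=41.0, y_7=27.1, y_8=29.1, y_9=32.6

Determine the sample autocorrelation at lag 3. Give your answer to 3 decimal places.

Mean ȳ = (40.2 + 36.1 + 35.9 + 31.4 + 36.4 + 41.0 + 27.1 + 29.1 + 32.6)/9 = 34.4222
Σ(y_t−ȳ)(y_{t+3}−ȳ) = (-17.4617) + (3.3183) + (9.7205) + (22.1294) + (-10.5262) + (-11.9862) = -4.8059
Denominator Σ(y_t−ȳ)² = 179.9556
r_3 = -4.8059 / 179.9556 = -0.027

-0.027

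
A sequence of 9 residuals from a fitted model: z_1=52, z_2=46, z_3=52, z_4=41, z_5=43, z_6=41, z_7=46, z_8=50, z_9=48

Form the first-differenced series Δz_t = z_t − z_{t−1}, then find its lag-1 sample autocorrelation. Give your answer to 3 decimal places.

First differences Δz: -6, 6, -11, 2, -2, 5, 4, -2
Mean of differences = -0.5000
Numerator Σ(Δz_t−Δz̄)(Δz_{t+1}−Δz̄) = -124.2500
Denominator Σ(Δz_t−Δz̄)² = 244.0000
r_1(Δz) = -124.2500 / 244.0000 = -0.509

-0.509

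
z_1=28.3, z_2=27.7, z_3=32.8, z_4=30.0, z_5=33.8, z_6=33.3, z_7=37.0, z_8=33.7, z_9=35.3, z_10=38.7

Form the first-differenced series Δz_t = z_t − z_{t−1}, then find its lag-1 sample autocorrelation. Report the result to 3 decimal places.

First differences Δz: -0.6, 5.1, -2.8, 3.8, -0.5, 3.7, -3.3, 1.6, 3.4
Mean of differences = 1.1556
Numerator Σ(Δz_t−Δz̄)(Δz_{t+1}−Δz̄) = -53.8975
Denominator Σ(Δz_t−Δz̄)² = 75.5822
r_1(Δz) = -53.8975 / 75.5822 = -0.713

-0.713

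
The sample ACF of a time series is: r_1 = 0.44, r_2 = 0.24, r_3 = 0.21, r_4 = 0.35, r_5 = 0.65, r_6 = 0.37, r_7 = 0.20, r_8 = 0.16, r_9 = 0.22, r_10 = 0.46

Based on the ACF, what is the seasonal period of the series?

The largest autocorrelation is r_5 = 0.65, with a weaker echo at lag 10 (0.46); the remaining lags stay at or below 0.44. The elevated value at lag 1 (0.44), dropping to 0.24 at lag 2, reflects decaying short-term dependence rather than seasonality.
The dominant spike at lag 5 indicates a seasonal period of 5.

5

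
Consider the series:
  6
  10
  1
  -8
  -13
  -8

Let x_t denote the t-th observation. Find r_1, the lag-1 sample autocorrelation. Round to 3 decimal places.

0.600

Mean x̄ = (6 + 10 + 1 − 8 − 13 − 8)/6 = -2.0000
Deviations from mean: 8.0000, 12.0000, 3.0000, -6.0000, -11.0000, -6.0000
Σ(x_t−x̄)(x_{t+1}−x̄) = (96.0000) + (36.0000) + (-18.0000) + (66.0000) + (66.0000) = 246.0000
Denominator Σ(x_t−x̄)² = 410.0000
r_1 = 246.0000 / 410.0000 = 0.600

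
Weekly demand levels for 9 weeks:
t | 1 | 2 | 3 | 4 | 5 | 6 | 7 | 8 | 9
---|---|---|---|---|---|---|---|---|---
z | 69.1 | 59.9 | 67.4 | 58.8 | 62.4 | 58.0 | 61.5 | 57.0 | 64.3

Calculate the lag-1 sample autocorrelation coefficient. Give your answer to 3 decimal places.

Mean z̄ = (69.1 + 59.9 + 67.4 + 58.8 + 62.4 + 58.0 + 61.5 + 57.0 + 64.3)/9 = 62.0444
Numerator Σ_{t=1}^{8}(z_t−z̄)(z_{t+1}−z̄) = -53.0120
Denominator Σ(z_t−z̄)² = 140.9022
r_1 = -53.0120 / 140.9022 = -0.376

-0.376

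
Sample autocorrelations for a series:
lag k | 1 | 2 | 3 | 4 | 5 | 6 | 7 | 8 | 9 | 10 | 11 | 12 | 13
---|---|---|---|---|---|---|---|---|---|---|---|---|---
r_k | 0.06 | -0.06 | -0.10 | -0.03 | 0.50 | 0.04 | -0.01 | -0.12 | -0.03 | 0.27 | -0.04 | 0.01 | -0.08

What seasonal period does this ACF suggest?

5

The largest autocorrelation is r_5 = 0.50, with a weaker echo at lag 10 (0.27); the remaining lags stay at or below 0.06.
The dominant spike at lag 5 indicates a seasonal period of 5.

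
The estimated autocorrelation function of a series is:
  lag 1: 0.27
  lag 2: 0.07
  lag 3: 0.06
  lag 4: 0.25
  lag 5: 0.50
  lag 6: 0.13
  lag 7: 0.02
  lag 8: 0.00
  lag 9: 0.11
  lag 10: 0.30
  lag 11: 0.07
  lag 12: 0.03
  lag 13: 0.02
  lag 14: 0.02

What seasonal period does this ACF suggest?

5

The largest autocorrelation is r_5 = 0.50, with a weaker echo at lag 10 (0.30); the remaining lags stay at or below 0.27. The elevated value at lag 1 (0.27), dropping to 0.07 at lag 2, reflects decaying short-term dependence rather than seasonality.
The dominant spike at lag 5 indicates a seasonal period of 5.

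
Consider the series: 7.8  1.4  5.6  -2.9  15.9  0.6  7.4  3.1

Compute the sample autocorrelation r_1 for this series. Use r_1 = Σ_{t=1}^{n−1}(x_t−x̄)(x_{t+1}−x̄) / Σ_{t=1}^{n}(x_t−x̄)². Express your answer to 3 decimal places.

-0.721

Mean x̄ = (7.8 + 1.4 + 5.6 − 2.9 + 15.9 + 0.6 + 7.4 + 3.1)/8 = 4.8625
Deviations from mean: 2.9375, -3.4625, 0.7375, -7.7625, 11.0375, -4.2625, 2.5375, -1.7625
Σ(x_t−x̄)(x_{t+1}−x̄) = (-10.1711) + (-2.5536) + (-5.7248) + (-85.6786) + (-47.0473) + (-10.8161) + (-4.4723) = -166.4639
Denominator Σ(x_t−x̄)² = 230.9588
r_1 = -166.4639 / 230.9588 = -0.721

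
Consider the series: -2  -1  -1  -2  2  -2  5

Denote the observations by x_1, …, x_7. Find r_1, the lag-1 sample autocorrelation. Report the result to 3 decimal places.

-0.317

Mean x̄ = (-2 − 1 − 1 − 2 + 2 − 2 + 5)/7 = -0.1429
Deviations from mean: -1.8571, -0.8571, -0.8571, -1.8571, 2.1429, -1.8571, 5.1429
Numerator Σ_{t=1}^{6}(x_t−x̄)(x_{t+1}−x̄) = -13.5918
Denominator Σ(x_t−x̄)² = 42.8571
r_1 = -13.5918 / 42.8571 = -0.317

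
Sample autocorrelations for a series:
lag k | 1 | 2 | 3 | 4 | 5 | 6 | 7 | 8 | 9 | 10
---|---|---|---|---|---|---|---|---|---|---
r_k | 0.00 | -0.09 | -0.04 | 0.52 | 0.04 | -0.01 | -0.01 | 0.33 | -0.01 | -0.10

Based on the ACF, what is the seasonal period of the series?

4

The largest autocorrelation is r_4 = 0.52, with a weaker echo at lag 8 (0.33); the remaining lags stay at or below 0.04.
The dominant spike at lag 4 indicates a seasonal period of 4.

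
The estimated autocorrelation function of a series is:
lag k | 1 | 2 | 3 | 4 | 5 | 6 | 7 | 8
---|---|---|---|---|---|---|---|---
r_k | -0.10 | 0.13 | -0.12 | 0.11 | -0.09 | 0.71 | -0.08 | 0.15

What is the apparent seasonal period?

The largest autocorrelation is r_6 = 0.71; the remaining lags stay at or below 0.15.
The dominant spike at lag 6 indicates a seasonal period of 6.

6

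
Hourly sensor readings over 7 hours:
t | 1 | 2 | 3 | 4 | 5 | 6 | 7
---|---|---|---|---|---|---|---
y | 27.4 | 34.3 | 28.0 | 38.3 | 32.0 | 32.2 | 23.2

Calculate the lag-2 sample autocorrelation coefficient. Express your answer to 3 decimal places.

Mean ȳ = (27.4 + 34.3 + 28.0 + 38.3 + 32.0 + 32.2 + 23.2)/7 = 30.7714
Deviations from mean: -3.3714, 3.5286, -2.7714, 7.5286, 1.2286, 1.4286, -7.5714
Σ(y_t−ȳ)(y_{t+2}−ȳ) = (9.3437) + (26.5651) + (-3.4049) + (10.7551) + (-9.3020) = 33.9569
Denominator Σ(y_t−ȳ)² = 149.0543
r_2 = 33.9569 / 149.0543 = 0.228

0.228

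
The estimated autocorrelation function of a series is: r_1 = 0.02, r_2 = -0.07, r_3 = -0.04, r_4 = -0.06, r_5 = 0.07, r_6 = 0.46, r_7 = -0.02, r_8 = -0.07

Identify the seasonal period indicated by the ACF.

The largest autocorrelation is r_6 = 0.46; the remaining lags stay at or below 0.07.
The dominant spike at lag 6 indicates a seasonal period of 6.

6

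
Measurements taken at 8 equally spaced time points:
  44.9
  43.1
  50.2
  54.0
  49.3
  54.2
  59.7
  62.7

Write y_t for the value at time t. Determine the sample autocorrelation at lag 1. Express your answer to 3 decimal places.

0.509

Mean ȳ = (44.9 + 43.1 + 50.2 + 54.0 + 49.3 + 54.2 + 59.7 + 62.7)/8 = 52.2625
Σ(y_t−ȳ)(y_{t+1}−ȳ) = (67.4589) + (18.8977) + (-3.5836) + (-5.1473) + (-5.7398) + (14.4102) + (77.6289) = 163.9248
Denominator Σ(y_t−ȳ)² = 322.2188
r_1 = 163.9248 / 322.2188 = 0.509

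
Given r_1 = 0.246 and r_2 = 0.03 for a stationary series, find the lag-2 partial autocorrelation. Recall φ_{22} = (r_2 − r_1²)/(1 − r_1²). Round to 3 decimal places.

-0.032

φ_{22} = (r_2 − r_1²) / (1 − r_1²)
r_1² = (0.246)² = 0.060516
Numerator = 0.03 − 0.0605 = -0.0305; denominator = 1 − 0.0605 = 0.9395
φ_{22} = -0.0305 / 0.9395 = -0.032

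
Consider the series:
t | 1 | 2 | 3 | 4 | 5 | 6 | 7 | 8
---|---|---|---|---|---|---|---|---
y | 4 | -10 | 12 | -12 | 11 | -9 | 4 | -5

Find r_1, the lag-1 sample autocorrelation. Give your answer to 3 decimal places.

-0.922

Mean ȳ = (4 − 10 + 12 − 12 + 11 − 9 + 4 − 5)/8 = -0.6250
Numerator Σ_{t=1}^{7}(y_t−ȳ)(y_{t+1}−ȳ) = -593.8906
Denominator Σ(y_t−ȳ)² = 643.8750
r_1 = -593.8906 / 643.8750 = -0.922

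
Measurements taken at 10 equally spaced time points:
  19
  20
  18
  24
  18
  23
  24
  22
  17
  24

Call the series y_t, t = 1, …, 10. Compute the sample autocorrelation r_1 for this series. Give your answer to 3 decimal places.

-0.370

Mean ȳ = (19 + 20 + 18 + 24 + 18 + 23 + 24 + 22 + 17 + 24)/10 = 20.9000
Numerator Σ_{t=1}^{9}(y_t−ȳ)(y_{t+1}−ȳ) = -26.2100
Denominator Σ(y_t−ȳ)² = 70.9000
r_1 = -26.2100 / 70.9000 = -0.370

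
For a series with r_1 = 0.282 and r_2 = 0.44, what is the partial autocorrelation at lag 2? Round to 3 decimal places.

φ_{22} = (r_2 − r_1²) / (1 − r_1²)
r_1² = (0.282)² = 0.079524
Numerator = 0.44 − 0.0795 = 0.3605; denominator = 1 − 0.0795 = 0.9205
φ_{22} = 0.3605 / 0.9205 = 0.392

0.392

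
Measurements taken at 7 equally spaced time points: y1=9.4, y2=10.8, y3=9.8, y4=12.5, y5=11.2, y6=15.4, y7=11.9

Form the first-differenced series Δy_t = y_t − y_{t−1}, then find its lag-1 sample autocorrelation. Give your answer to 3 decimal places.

First differences Δy: 1.4, -1.0, 2.7, -1.3, 4.2, -3.5
Mean of differences = 0.4167
Numerator Σ(Δy_t−Δȳ)(Δy_{t+1}−Δȳ) = -29.8603
Denominator Σ(Δy_t−Δȳ)² = 40.7883
r_1(Δy) = -29.8603 / 40.7883 = -0.732

-0.732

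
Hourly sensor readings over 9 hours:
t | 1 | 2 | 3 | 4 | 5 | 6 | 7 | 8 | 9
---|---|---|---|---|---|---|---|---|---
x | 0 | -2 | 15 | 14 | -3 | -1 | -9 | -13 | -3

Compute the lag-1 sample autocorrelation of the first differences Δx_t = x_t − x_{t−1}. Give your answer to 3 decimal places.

-0.126

First differences Δx: -2, 17, -1, -17, 2, -8, -4, 10
Mean of differences = -0.3750
Numerator Σ(Δx_t−Δx̄)(Δx_{t+1}−Δx̄) = -96.2656
Denominator Σ(Δx_t−Δx̄)² = 765.8750
r_1(Δx) = -96.2656 / 765.8750 = -0.126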